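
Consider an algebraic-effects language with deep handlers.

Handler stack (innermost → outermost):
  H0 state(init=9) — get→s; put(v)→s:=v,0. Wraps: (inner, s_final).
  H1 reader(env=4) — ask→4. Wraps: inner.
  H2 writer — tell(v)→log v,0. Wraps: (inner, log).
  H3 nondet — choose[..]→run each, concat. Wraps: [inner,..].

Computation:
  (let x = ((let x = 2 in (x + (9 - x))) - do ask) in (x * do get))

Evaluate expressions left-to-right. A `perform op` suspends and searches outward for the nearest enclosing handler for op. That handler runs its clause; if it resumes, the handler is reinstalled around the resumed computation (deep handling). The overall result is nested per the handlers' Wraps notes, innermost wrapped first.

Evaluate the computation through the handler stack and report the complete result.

Answer: [((45, 9), ())]

Working:
ask @ H1 ⇒ 4
get @ H0 ⇒ 9
H0 returns (45, 9)
H1 returns (45, 9)
H2 returns ((45, 9), ())
H3 returns [((45, 9), ())]
= [((45, 9), ())]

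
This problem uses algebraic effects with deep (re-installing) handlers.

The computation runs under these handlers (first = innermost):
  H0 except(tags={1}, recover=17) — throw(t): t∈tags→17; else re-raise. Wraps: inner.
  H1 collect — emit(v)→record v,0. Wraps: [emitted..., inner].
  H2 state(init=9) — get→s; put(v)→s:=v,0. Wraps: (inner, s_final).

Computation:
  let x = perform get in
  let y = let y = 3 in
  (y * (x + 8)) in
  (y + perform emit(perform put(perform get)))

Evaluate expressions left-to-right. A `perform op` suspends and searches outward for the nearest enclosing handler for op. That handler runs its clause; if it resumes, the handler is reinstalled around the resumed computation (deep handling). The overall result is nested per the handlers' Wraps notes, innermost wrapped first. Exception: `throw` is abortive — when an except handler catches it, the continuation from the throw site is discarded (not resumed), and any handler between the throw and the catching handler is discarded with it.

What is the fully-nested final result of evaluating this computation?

Step-by-step:
get @ H2 ⇒ 9
get @ H2 ⇒ 9
put(9) @ H2 ⇒ s:=9
emit(0) @ H1 ⇒ out+=0
H0 returns 51
H1 returns [0, 51]
H2 returns ([0, 51], 9)
= ([0, 51], 9)

Answer: ([0, 51], 9)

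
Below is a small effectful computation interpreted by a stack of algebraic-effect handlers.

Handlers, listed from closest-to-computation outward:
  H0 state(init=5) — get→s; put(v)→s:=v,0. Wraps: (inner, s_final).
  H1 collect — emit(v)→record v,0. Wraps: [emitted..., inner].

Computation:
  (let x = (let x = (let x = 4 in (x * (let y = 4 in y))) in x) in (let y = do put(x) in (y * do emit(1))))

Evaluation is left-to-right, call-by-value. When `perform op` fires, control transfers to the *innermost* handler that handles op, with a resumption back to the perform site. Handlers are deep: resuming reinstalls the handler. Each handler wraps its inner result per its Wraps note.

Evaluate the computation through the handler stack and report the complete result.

Working:
put(16) @ H0 ⇒ s:=16
emit(1) @ H1 ⇒ out+=1
H0 returns (0, 16)
H1 returns [1, (0, 16)]
= [1, (0, 16)]

Answer: [1, (0, 16)]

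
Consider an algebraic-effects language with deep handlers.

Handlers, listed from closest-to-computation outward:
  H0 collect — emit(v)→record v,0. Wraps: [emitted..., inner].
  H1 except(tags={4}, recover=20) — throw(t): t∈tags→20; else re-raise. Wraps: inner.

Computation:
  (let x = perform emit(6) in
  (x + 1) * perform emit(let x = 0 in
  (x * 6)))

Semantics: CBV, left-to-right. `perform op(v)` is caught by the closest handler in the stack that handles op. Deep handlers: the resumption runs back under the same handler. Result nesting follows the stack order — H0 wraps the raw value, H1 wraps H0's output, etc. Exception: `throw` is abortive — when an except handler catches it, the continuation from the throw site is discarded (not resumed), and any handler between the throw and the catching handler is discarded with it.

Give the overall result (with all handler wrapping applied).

Answer: [6, 0, 0]

Step-by-step:
emit(6) @ H0 ⇒ out+=6
emit(0) @ H0 ⇒ out+=0
H0 returns [6, 0, 0]
H1 returns [6, 0, 0]
= [6, 0, 0]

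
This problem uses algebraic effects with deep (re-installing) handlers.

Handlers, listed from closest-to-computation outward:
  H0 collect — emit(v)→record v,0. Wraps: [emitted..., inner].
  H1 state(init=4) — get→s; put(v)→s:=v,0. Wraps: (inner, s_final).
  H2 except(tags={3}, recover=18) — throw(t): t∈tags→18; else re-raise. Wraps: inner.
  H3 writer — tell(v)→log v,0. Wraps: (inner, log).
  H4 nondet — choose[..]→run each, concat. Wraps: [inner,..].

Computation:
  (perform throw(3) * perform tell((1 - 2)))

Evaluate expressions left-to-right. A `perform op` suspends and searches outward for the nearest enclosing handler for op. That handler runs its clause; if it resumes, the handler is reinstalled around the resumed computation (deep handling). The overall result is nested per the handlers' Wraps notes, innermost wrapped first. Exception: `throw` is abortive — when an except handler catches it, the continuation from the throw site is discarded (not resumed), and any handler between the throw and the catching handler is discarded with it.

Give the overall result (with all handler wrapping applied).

Working:
throw(3) @ H2 caught ⇒ 18
H3 returns (18, ())
H4 returns [(18, ())]
= [(18, ())]

Answer: [(18, ())]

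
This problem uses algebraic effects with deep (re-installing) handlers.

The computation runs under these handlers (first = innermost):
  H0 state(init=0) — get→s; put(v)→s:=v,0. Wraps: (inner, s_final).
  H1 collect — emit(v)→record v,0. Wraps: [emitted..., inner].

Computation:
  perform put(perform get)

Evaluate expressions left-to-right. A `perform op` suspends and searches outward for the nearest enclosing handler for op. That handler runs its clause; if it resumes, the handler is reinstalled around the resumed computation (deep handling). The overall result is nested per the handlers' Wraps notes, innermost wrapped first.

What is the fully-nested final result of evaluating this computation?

Answer: [(0, 0)]

Evaluation trace:
get @ H0 ⇒ 0
put(0) @ H0 ⇒ s:=0
H0 returns (0, 0)
H1 returns [(0, 0)]
= [(0, 0)]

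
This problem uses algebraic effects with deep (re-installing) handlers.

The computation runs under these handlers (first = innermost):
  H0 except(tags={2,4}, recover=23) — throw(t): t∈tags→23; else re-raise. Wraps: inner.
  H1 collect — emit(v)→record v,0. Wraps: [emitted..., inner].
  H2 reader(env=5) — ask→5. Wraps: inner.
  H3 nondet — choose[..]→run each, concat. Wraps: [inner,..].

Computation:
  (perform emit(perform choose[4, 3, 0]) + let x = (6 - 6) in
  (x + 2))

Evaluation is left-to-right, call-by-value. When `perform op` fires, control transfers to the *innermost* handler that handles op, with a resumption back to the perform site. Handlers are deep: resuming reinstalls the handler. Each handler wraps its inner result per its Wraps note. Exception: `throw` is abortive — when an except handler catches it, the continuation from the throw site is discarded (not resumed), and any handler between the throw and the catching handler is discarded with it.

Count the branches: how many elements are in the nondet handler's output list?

Step-by-step:
choose[4, 3, 0] @ H3
  branch[0] choose=4:
    emit(4) @ H1 ⇒ out+=4
    H0 returns 2
    H1 returns [4, 2]
    H2 returns [4, 2]
    H3 returns [[4, 2]]
  branch[1] choose=3:
    emit(3) @ H1 ⇒ out+=3
    H0 returns 2
    H1 returns [3, 2]
    H2 returns [3, 2]
    H3 returns [[3, 2]]
  branch[2] choose=0:
    emit(0) @ H1 ⇒ out+=0
    H0 returns 2
    H1 returns [0, 2]
    H2 returns [0, 2]
    H3 returns [[0, 2]]
= [[4, 2], [3, 2], [0, 2]]

Answer: 3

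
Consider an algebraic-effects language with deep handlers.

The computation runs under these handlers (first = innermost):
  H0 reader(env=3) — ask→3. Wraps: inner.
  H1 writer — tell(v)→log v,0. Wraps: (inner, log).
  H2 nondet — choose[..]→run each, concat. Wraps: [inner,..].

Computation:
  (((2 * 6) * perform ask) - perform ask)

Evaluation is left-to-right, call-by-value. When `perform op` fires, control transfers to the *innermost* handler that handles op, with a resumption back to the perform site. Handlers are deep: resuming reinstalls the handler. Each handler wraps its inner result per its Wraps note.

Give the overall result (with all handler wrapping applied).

Answer: [(33, ())]

Step-by-step:
ask @ H0 ⇒ 3
ask @ H0 ⇒ 3
H0 returns 33
H1 returns (33, ())
H2 returns [(33, ())]
= [(33, ())]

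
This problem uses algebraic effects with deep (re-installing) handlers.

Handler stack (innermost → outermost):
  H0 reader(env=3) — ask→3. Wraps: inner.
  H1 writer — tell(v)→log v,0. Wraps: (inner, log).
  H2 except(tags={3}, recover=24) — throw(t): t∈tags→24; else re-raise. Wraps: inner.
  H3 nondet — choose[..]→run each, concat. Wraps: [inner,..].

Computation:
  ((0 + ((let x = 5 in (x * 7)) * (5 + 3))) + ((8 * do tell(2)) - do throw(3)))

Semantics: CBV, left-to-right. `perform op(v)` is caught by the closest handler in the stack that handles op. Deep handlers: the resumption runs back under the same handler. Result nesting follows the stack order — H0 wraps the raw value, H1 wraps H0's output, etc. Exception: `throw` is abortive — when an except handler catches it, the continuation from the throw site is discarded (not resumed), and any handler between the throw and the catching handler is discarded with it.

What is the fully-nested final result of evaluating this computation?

Answer: [24]

Step-by-step:
tell(2) @ H1 ⇒ log+=2
throw(3) @ H2 caught ⇒ 24
H3 returns [24]
= [24]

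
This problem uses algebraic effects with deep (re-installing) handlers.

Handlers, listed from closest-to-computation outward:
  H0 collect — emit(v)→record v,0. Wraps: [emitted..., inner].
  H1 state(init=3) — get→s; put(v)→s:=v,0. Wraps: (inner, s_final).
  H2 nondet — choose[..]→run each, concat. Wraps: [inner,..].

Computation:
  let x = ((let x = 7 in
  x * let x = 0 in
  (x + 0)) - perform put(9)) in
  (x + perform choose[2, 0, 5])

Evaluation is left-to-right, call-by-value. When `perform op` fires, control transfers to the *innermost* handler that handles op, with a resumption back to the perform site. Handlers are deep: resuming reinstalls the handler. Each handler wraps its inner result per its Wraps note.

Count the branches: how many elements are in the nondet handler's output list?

Answer: 3

Evaluation trace:
put(9) @ H1 ⇒ s:=9
choose[2, 0, 5] @ H2
  branch[0] choose=2:
    H0 returns [2]
    H1 returns ([2], 9)
    H2 returns [([2], 9)]
  branch[1] choose=0:
    H0 returns [0]
    H1 returns ([0], 9)
    H2 returns [([0], 9)]
  branch[2] choose=5:
    H0 returns [5]
    H1 returns ([5], 9)
    H2 returns [([5], 9)]
= [([2], 9), ([0], 9), ([5], 9)]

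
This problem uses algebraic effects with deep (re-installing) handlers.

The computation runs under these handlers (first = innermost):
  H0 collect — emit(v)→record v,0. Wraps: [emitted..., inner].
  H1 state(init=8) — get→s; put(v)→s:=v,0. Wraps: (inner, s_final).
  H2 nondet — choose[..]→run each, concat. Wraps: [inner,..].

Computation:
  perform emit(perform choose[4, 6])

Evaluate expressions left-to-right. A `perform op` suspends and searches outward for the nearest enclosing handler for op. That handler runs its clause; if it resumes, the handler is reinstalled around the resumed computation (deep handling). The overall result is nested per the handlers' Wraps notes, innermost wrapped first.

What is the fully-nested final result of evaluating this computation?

Working:
choose[4, 6] @ H2
  branch[0] choose=4:
    emit(4) @ H0 ⇒ out+=4
    H0 returns [4, 0]
    H1 returns ([4, 0], 8)
    H2 returns [([4, 0], 8)]
  branch[1] choose=6:
    emit(6) @ H0 ⇒ out+=6
    H0 returns [6, 0]
    H1 returns ([6, 0], 8)
    H2 returns [([6, 0], 8)]
= [([4, 0], 8), ([6, 0], 8)]

Answer: [([4, 0], 8), ([6, 0], 8)]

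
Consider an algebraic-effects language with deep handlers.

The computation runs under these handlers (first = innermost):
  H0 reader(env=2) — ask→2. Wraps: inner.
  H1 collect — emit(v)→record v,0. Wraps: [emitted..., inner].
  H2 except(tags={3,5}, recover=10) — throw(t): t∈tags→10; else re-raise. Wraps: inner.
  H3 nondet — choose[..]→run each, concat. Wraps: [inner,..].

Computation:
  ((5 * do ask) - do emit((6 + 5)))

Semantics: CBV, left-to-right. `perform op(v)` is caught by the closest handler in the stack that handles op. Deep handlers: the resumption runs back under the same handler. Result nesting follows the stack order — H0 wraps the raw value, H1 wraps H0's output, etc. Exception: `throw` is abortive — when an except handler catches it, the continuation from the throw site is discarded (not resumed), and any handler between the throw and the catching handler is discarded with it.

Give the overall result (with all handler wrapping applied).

Step-by-step:
ask @ H0 ⇒ 2
emit(11) @ H1 ⇒ out+=11
H0 returns 10
H1 returns [11, 10]
H2 returns [11, 10]
H3 returns [[11, 10]]
= [[11, 10]]

Answer: [[11, 10]]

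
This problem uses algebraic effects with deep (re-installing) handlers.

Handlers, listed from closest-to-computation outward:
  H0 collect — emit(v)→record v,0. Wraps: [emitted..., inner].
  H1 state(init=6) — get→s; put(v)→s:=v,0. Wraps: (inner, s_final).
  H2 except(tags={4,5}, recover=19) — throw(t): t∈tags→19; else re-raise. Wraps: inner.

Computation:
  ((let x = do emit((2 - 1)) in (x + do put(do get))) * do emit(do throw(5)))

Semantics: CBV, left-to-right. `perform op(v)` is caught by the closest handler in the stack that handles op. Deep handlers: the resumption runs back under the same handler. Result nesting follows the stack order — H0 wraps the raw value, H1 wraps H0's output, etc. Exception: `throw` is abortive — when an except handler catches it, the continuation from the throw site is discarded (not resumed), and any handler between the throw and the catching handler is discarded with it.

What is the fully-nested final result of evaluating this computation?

Answer: 19

Evaluation trace:
emit(1) @ H0 ⇒ out+=1
get @ H1 ⇒ 6
put(6) @ H1 ⇒ s:=6
throw(5) @ H2 caught ⇒ 19
= 19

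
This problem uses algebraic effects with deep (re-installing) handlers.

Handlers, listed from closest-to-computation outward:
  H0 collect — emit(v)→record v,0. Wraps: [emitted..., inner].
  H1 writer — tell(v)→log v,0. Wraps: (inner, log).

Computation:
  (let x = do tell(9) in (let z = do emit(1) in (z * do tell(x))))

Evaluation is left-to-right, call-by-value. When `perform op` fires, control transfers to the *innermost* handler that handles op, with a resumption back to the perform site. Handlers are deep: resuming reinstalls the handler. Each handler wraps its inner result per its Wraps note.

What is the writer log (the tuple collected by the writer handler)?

Step-by-step:
tell(9) @ H1 ⇒ log+=9
emit(1) @ H0 ⇒ out+=1
tell(0) @ H1 ⇒ log+=0
H0 returns [1, 0]
H1 returns ([1, 0], (9, 0))
= ([1, 0], (9, 0))

Answer: (9, 0)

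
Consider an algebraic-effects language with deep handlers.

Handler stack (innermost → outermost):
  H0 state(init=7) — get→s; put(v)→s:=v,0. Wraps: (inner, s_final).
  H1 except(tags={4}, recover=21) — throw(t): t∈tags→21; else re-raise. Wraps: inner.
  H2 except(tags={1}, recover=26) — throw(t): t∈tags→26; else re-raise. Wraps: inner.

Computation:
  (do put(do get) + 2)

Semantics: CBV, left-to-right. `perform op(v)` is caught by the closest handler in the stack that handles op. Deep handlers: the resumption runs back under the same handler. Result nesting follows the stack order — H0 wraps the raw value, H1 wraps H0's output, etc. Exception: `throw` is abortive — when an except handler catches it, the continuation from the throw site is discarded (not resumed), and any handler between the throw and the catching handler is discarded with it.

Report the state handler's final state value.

Evaluation trace:
get @ H0 ⇒ 7
put(7) @ H0 ⇒ s:=7
H0 returns (2, 7)
H1 returns (2, 7)
H2 returns (2, 7)
= (2, 7)

Answer: 7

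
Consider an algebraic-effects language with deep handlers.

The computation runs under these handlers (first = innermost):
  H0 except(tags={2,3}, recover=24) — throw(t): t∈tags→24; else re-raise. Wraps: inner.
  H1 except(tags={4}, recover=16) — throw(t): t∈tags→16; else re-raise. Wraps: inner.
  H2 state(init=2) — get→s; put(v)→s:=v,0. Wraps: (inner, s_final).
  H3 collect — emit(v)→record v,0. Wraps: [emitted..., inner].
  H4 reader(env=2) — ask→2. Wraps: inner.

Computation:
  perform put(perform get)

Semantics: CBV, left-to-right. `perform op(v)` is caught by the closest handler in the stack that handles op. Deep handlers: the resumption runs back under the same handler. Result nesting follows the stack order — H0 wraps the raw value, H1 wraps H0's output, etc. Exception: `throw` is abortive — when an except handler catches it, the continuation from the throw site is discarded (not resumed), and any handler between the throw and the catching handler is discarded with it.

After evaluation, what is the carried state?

Answer: 2

Evaluation trace:
get @ H2 ⇒ 2
put(2) @ H2 ⇒ s:=2
H0 returns 0
H1 returns 0
H2 returns (0, 2)
H3 returns [(0, 2)]
H4 returns [(0, 2)]
= [(0, 2)]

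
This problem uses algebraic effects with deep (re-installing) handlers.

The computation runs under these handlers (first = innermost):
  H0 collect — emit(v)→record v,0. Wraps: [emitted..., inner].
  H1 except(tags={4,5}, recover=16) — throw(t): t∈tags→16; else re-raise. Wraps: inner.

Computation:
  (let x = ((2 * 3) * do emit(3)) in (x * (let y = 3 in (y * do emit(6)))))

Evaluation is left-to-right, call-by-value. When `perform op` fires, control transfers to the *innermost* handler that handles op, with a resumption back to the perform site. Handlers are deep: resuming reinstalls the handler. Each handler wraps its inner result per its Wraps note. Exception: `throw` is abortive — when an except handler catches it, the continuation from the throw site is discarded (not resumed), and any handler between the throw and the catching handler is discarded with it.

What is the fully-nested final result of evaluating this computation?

Step-by-step:
emit(3) @ H0 ⇒ out+=3
emit(6) @ H0 ⇒ out+=6
H0 returns [3, 6, 0]
H1 returns [3, 6, 0]
= [3, 6, 0]

Answer: [3, 6, 0]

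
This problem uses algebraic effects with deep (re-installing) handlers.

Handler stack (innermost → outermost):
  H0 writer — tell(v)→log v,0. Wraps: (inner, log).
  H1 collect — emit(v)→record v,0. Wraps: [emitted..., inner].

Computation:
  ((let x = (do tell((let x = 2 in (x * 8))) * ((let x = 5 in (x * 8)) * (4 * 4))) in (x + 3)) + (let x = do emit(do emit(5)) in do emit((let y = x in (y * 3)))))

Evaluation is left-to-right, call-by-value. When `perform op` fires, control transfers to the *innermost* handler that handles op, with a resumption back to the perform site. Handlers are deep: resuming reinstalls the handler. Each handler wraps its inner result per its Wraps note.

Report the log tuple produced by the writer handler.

Evaluation trace:
tell(16) @ H0 ⇒ log+=16
emit(5) @ H1 ⇒ out+=5
emit(0) @ H1 ⇒ out+=0
emit(0) @ H1 ⇒ out+=0
H0 returns (3, (16))
H1 returns [5, 0, 0, (3, (16))]
= [5, 0, 0, (3, (16))]

Answer: (16)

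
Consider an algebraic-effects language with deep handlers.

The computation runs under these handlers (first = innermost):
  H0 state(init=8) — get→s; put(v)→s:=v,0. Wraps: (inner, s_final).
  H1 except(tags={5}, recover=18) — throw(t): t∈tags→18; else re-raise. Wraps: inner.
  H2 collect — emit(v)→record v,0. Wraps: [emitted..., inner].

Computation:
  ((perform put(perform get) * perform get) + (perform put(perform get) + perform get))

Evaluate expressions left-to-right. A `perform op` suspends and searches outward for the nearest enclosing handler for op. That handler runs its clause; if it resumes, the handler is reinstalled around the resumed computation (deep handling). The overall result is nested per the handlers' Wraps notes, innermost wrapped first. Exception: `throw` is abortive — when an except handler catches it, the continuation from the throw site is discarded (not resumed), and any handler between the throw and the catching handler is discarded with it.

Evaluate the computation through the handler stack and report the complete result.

Evaluation trace:
get @ H0 ⇒ 8
put(8) @ H0 ⇒ s:=8
get @ H0 ⇒ 8
get @ H0 ⇒ 8
put(8) @ H0 ⇒ s:=8
get @ H0 ⇒ 8
H0 returns (8, 8)
H1 returns (8, 8)
H2 returns [(8, 8)]
= [(8, 8)]

Answer: [(8, 8)]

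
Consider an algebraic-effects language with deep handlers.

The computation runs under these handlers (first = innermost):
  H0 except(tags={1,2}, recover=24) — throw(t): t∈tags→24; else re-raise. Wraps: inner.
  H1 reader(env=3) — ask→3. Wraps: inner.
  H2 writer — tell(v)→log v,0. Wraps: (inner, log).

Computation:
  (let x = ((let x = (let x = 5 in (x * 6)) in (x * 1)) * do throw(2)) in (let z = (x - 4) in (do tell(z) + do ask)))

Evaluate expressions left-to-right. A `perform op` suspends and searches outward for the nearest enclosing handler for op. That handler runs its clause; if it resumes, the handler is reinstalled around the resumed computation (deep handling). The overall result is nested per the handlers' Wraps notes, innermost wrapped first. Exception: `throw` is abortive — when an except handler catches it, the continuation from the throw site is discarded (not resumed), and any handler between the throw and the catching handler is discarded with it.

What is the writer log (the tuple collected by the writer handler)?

Answer: ()

Evaluation trace:
throw(2) @ H0 caught ⇒ 24
H1 returns 24
H2 returns (24, ())
= (24, ())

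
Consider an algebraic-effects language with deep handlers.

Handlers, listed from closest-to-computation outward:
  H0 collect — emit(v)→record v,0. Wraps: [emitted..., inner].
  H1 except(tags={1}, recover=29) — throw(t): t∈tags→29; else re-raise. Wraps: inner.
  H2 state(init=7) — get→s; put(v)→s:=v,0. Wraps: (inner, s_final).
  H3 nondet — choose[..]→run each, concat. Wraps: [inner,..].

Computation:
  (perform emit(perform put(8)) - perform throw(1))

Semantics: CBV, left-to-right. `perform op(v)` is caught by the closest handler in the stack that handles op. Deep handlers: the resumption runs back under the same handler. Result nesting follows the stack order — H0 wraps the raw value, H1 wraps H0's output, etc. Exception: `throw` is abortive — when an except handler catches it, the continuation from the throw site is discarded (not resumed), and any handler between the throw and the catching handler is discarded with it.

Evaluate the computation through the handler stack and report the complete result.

Step-by-step:
put(8) @ H2 ⇒ s:=8
emit(0) @ H0 ⇒ out+=0
throw(1) @ H1 caught ⇒ 29
H2 returns (29, 8)
H3 returns [(29, 8)]
= [(29, 8)]

Answer: [(29, 8)]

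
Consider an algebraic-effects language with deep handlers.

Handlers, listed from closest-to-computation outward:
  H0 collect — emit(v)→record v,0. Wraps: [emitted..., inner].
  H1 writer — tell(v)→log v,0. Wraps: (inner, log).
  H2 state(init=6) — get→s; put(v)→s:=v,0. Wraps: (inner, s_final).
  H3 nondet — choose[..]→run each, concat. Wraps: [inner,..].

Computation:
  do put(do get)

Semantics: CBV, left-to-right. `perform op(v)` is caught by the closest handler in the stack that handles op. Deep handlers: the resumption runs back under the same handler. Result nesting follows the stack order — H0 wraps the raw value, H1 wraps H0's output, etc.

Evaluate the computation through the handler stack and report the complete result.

Answer: [(([0], ()), 6)]

Step-by-step:
get @ H2 ⇒ 6
put(6) @ H2 ⇒ s:=6
H0 returns [0]
H1 returns ([0], ())
H2 returns (([0], ()), 6)
H3 returns [(([0], ()), 6)]
= [(([0], ()), 6)]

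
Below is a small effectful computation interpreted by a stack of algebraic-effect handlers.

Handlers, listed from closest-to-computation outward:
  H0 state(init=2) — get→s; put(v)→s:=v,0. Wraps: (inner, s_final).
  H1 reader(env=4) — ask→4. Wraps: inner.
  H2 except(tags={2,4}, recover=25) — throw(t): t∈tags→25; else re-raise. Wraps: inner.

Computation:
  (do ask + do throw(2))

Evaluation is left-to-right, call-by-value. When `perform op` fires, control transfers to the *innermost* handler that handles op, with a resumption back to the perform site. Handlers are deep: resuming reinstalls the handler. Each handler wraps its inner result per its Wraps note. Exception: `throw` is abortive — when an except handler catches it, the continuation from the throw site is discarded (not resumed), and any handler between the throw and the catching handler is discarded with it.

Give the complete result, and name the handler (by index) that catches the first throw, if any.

Evaluation trace:
ask @ H1 ⇒ 4
throw(2) @ H2 caught ⇒ 25
= 25

Answer: 25 ; first throw caught by: H2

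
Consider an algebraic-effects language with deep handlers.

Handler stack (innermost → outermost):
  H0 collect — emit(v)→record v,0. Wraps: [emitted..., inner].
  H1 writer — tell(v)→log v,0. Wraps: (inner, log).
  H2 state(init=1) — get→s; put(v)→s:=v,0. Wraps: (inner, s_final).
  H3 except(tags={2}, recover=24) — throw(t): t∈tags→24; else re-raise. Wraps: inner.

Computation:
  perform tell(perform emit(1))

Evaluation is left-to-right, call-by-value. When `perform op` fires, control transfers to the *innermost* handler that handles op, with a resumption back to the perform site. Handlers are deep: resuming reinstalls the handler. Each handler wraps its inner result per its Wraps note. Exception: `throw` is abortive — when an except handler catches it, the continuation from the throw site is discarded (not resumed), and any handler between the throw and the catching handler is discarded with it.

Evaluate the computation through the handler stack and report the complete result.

Answer: (([1, 0], (0)), 1)

Evaluation trace:
emit(1) @ H0 ⇒ out+=1
tell(0) @ H1 ⇒ log+=0
H0 returns [1, 0]
H1 returns ([1, 0], (0))
H2 returns (([1, 0], (0)), 1)
H3 returns (([1, 0], (0)), 1)
= (([1, 0], (0)), 1)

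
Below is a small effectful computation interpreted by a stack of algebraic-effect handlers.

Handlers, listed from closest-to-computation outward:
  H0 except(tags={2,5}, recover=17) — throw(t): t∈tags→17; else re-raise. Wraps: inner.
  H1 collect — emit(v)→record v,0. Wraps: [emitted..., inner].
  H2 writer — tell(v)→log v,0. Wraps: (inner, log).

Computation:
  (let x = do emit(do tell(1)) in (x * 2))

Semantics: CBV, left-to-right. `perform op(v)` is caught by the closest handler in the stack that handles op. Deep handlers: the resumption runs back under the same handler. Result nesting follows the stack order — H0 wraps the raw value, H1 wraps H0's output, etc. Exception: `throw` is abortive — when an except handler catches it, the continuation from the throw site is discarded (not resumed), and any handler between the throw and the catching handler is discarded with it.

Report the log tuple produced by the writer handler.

Evaluation trace:
tell(1) @ H2 ⇒ log+=1
emit(0) @ H1 ⇒ out+=0
H0 returns 0
H1 returns [0, 0]
H2 returns ([0, 0], (1))
= ([0, 0], (1))

Answer: (1)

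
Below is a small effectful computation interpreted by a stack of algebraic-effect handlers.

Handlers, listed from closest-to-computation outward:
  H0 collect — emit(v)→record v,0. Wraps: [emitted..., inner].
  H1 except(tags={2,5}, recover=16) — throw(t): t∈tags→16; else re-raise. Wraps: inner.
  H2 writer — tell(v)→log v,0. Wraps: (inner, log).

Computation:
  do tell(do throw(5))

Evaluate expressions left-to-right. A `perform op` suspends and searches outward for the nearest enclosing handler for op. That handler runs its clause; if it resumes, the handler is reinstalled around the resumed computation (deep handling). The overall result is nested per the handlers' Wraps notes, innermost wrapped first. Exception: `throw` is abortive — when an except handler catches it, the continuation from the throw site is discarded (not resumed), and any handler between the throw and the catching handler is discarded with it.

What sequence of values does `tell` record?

Evaluation trace:
throw(5) @ H1 caught ⇒ 16
H2 returns (16, ())
= (16, ())

Answer: ()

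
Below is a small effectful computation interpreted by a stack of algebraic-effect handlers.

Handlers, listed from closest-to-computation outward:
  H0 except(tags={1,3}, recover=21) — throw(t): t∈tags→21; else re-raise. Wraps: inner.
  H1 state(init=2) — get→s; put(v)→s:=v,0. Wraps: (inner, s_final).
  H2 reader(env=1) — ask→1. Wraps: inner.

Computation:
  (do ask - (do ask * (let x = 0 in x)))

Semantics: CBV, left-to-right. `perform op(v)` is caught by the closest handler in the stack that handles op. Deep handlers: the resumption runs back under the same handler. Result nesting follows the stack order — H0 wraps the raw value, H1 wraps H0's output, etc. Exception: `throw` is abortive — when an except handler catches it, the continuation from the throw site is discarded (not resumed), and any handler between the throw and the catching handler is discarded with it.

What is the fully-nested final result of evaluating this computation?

Step-by-step:
ask @ H2 ⇒ 1
ask @ H2 ⇒ 1
H0 returns 1
H1 returns (1, 2)
H2 returns (1, 2)
= (1, 2)

Answer: (1, 2)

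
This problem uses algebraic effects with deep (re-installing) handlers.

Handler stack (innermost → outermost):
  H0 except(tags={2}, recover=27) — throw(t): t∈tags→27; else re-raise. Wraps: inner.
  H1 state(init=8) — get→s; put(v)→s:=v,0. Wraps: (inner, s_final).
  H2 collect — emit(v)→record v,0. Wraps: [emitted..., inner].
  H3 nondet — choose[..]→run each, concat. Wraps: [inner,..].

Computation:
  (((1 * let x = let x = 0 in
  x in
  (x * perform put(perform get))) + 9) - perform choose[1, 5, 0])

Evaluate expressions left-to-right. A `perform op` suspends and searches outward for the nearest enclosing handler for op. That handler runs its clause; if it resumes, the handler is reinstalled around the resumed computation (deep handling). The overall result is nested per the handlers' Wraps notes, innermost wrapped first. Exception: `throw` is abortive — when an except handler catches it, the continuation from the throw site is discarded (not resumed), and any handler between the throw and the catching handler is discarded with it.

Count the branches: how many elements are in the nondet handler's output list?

Working:
get @ H1 ⇒ 8
put(8) @ H1 ⇒ s:=8
choose[1, 5, 0] @ H3
  branch[0] choose=1:
    H0 returns 8
    H1 returns (8, 8)
    H2 returns [(8, 8)]
    H3 returns [[(8, 8)]]
  branch[1] choose=5:
    H0 returns 4
    H1 returns (4, 8)
    H2 returns [(4, 8)]
    H3 returns [[(4, 8)]]
  branch[2] choose=0:
    H0 returns 9
    H1 returns (9, 8)
    H2 returns [(9, 8)]
    H3 returns [[(9, 8)]]
= [[(8, 8)], [(4, 8)], [(9, 8)]]

Answer: 3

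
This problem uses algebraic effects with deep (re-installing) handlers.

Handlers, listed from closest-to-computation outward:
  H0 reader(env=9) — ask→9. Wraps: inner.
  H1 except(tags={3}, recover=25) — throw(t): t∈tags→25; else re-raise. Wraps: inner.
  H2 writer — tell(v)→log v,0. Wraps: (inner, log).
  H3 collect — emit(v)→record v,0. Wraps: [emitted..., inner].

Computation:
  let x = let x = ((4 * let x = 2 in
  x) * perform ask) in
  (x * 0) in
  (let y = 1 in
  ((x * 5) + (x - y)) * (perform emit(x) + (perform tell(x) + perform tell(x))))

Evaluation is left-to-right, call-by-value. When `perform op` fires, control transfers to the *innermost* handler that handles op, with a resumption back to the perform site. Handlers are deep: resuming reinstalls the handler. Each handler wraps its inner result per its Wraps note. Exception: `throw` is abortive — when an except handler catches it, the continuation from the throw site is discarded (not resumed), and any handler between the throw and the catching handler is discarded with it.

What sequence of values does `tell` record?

Evaluation trace:
ask @ H0 ⇒ 9
emit(0) @ H3 ⇒ out+=0
tell(0) @ H2 ⇒ log+=0
tell(0) @ H2 ⇒ log+=0
H0 returns 0
H1 returns 0
H2 returns (0, (0, 0))
H3 returns [0, (0, (0, 0))]
= [0, (0, (0, 0))]

Answer: (0, 0)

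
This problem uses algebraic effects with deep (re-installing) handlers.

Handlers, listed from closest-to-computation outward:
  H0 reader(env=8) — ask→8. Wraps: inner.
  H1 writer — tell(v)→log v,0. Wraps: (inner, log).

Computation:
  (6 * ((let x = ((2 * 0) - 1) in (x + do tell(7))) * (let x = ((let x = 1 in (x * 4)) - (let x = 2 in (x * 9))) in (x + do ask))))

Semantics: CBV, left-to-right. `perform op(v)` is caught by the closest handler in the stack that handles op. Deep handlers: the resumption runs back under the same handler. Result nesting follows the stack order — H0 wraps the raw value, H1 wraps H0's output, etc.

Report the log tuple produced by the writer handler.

Working:
tell(7) @ H1 ⇒ log+=7
ask @ H0 ⇒ 8
H0 returns 36
H1 returns (36, (7))
= (36, (7))

Answer: (7)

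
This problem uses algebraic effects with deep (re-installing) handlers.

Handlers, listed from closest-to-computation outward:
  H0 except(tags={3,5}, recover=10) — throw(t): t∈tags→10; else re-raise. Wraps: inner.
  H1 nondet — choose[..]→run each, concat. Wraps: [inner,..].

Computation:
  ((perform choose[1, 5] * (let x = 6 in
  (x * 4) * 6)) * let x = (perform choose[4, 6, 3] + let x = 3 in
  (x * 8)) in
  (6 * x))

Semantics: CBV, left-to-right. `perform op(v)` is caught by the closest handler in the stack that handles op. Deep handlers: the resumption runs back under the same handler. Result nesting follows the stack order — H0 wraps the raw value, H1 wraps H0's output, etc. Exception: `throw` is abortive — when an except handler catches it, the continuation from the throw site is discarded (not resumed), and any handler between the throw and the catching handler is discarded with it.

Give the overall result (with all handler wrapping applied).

Answer: [24192, 25920, 23328, 120960, 129600, 116640]

Working:
choose[1, 5] @ H1
  branch[0] choose=1:
    choose[4, 6, 3] @ H1
      branch[0] choose=4:
        H0 returns 24192
        H1 returns [24192]
      branch[1] choose=6:
        H0 returns 25920
        H1 returns [25920]
      branch[2] choose=3:
        H0 returns 23328
        H1 returns [23328]
  branch[1] choose=5:
    choose[4, 6, 3] @ H1
      branch[0] choose=4:
        H0 returns 120960
        H1 returns [120960]
      branch[1] choose=6:
        H0 returns 129600
        H1 returns [129600]
      branch[2] choose=3:
        H0 returns 116640
        H1 returns [116640]
= [24192, 25920, 23328, 120960, 129600, 116640]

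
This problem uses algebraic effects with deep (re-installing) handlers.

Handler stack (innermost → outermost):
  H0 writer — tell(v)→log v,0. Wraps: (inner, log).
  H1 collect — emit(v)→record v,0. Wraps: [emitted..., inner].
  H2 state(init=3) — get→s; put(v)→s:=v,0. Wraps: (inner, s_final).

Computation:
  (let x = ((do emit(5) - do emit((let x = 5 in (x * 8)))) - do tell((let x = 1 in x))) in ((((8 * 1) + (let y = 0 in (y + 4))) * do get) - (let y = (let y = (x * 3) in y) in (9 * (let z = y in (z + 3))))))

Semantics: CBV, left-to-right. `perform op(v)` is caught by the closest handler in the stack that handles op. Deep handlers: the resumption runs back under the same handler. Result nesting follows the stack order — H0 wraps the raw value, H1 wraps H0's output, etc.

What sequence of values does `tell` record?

Answer: (1)

Evaluation trace:
emit(5) @ H1 ⇒ out+=5
emit(40) @ H1 ⇒ out+=40
tell(1) @ H0 ⇒ log+=1
get @ H2 ⇒ 3
H0 returns (9, (1))
H1 returns [5, 40, (9, (1))]
H2 returns ([5, 40, (9, (1))], 3)
= ([5, 40, (9, (1))], 3)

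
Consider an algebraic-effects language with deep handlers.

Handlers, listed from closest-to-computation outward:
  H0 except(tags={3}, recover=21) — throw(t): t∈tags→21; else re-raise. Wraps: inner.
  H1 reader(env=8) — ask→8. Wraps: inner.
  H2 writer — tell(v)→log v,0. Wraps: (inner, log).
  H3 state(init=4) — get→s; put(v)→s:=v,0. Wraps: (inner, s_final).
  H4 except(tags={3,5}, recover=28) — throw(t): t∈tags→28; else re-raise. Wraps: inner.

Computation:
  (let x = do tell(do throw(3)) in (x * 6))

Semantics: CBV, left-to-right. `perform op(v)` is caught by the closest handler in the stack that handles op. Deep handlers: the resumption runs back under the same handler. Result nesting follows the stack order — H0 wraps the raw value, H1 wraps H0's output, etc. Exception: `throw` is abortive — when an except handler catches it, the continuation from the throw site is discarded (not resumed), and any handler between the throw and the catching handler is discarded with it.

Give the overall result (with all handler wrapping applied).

Working:
throw(3) @ H0 caught ⇒ 21
H1 returns 21
H2 returns (21, ())
H3 returns ((21, ()), 4)
H4 returns ((21, ()), 4)
= ((21, ()), 4)

Answer: ((21, ()), 4)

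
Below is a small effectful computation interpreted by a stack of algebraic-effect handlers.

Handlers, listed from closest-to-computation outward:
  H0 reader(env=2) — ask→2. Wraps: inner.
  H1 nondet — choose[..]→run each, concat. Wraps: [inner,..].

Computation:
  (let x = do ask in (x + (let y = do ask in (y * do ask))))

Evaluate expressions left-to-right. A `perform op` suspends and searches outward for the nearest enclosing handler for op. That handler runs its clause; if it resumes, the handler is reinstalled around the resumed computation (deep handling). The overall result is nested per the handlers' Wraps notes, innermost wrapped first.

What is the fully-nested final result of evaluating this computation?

Evaluation trace:
ask @ H0 ⇒ 2
ask @ H0 ⇒ 2
ask @ H0 ⇒ 2
H0 returns 6
H1 returns [6]
= [6]

Answer: [6]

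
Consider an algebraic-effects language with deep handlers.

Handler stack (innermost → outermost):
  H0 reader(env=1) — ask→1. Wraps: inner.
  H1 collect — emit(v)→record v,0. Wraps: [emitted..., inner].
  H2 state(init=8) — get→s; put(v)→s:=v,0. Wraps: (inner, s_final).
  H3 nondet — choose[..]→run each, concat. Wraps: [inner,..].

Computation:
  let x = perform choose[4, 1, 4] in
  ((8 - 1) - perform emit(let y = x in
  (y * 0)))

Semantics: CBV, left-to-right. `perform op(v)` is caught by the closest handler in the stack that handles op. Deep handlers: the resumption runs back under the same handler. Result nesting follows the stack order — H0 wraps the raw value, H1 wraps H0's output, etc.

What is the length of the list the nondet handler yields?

Working:
choose[4, 1, 4] @ H3
  branch[0] choose=4:
    emit(0) @ H1 ⇒ out+=0
    H0 returns 7
    H1 returns [0, 7]
    H2 returns ([0, 7], 8)
    H3 returns [([0, 7], 8)]
  branch[1] choose=1:
    emit(0) @ H1 ⇒ out+=0
    H0 returns 7
    H1 returns [0, 7]
    H2 returns ([0, 7], 8)
    H3 returns [([0, 7], 8)]
  branch[2] choose=4:
    emit(0) @ H1 ⇒ out+=0
    H0 returns 7
    H1 returns [0, 7]
    H2 returns ([0, 7], 8)
    H3 returns [([0, 7], 8)]
= [([0, 7], 8), ([0, 7], 8), ([0, 7], 8)]

Answer: 3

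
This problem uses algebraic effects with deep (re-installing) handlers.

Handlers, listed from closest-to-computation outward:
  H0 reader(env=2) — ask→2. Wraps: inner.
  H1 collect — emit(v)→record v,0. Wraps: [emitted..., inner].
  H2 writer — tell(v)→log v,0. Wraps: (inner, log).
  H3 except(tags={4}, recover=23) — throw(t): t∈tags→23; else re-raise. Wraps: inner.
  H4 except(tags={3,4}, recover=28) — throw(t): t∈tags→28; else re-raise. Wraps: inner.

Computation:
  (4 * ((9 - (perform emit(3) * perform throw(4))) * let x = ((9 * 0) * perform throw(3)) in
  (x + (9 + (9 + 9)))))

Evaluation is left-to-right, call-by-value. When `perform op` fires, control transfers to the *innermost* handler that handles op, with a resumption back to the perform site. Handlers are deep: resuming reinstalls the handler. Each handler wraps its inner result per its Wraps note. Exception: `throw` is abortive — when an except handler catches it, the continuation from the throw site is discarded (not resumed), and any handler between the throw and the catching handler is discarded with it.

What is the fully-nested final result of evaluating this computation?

Answer: 23

Working:
emit(3) @ H1 ⇒ out+=3
throw(4) @ H3 caught ⇒ 23
H4 returns 23
= 23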